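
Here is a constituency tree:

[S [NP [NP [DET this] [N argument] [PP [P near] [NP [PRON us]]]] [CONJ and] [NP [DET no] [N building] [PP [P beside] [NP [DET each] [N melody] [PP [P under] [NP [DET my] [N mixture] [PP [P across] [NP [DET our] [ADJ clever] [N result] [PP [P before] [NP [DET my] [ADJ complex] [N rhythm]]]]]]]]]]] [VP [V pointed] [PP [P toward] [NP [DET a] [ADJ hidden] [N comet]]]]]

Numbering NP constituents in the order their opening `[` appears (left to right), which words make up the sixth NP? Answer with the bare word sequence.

my mixture across our clever result before my complex rhythm

Opening `[NP` markers occur at word positions 1, 1, 4, 6, 9, 12, 15, 19, 24; the sixth of these opens the constituent [NP my mixture across our clever result before my complex rhythm].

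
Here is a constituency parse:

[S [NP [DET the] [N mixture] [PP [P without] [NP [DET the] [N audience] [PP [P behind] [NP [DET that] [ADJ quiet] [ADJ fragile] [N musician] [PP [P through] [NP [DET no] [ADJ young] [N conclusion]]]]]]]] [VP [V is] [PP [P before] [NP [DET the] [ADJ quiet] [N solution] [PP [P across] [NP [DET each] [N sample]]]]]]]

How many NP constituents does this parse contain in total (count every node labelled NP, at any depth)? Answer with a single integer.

Scanning left to right, an opening `[NP` appears at word positions 1, 4, 7, 12, 17, 21 — 6 in total.

6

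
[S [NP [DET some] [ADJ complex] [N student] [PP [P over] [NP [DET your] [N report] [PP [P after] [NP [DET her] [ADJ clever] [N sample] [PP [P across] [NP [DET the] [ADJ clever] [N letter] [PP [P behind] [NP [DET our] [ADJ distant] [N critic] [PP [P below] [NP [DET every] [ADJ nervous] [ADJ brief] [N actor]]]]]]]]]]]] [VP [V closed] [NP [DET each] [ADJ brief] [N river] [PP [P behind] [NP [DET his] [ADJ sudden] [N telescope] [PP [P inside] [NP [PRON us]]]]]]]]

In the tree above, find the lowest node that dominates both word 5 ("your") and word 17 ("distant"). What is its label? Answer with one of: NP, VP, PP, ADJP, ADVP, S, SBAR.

NP

The smallest bracket enclosing both words is [NP your report after her clever sample across the clever letter behind our distant critic below every nervous brief actor], so the label is NP.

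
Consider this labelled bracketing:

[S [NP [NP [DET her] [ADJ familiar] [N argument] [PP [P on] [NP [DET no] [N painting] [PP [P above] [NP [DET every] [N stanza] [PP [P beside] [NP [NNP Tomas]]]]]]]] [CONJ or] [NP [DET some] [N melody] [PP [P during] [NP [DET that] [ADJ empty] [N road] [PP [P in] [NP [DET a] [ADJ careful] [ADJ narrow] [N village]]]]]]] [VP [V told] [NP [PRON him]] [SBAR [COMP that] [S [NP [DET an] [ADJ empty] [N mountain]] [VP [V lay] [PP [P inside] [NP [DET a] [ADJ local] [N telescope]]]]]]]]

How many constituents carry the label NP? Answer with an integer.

11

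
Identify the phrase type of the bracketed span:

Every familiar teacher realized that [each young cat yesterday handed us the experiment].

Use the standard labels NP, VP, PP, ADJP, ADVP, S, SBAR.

S

"handed" is the head of the bracketed span, so the span is a clause: S.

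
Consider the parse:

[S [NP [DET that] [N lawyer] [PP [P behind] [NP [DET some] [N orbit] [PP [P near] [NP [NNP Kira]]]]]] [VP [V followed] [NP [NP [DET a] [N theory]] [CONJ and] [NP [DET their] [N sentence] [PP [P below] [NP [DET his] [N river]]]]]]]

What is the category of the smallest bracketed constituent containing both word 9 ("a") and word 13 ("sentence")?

NP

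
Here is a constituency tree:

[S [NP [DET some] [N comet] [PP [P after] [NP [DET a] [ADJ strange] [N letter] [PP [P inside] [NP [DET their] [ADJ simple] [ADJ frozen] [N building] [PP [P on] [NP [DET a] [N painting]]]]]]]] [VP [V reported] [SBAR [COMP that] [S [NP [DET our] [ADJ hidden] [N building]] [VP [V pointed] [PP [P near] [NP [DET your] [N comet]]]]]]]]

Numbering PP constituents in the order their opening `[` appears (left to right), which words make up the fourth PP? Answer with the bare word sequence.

near your comet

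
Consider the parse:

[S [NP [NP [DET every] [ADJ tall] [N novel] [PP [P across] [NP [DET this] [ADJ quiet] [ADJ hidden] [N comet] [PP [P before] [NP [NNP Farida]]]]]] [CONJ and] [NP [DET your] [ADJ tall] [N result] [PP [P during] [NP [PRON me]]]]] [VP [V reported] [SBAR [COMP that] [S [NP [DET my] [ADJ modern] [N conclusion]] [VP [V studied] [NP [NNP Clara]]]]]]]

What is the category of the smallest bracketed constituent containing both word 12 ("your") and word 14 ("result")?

NP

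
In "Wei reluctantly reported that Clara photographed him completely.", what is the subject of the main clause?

Wei

In the main clause the verb is "reported"; the NP preceding it, "Wei", is the subject.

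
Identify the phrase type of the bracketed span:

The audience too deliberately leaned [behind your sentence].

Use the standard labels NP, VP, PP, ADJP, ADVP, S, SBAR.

"behind" is the head of the bracketed span, so the span is a prepositional phrase: PP.

PP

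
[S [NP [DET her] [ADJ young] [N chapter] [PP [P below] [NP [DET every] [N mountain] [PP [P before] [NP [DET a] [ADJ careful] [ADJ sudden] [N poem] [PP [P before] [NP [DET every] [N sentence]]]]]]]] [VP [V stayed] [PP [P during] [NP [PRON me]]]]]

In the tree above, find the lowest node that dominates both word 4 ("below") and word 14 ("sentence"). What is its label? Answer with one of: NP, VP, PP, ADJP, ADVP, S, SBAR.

The smallest bracket enclosing both words is [PP below every mountain before a careful sudden poem before every sentence], so the label is PP.

PP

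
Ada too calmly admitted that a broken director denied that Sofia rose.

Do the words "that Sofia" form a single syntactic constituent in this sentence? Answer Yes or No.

The smallest constituent containing the whole sequence is the subordinate clause [SBAR that Sofia rose], but the sequence is only part of it — it straddles the boundary between complementizer "that" and clause "Sofia rose".

No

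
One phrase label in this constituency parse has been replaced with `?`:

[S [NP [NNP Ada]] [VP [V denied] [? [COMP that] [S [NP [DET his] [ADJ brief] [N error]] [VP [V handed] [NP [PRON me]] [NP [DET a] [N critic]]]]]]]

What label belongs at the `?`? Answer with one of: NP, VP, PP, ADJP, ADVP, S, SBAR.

Looking at what the `?` directly dominates — COMP 'that', S — this is a subordinate clause (SBAR).

SBAR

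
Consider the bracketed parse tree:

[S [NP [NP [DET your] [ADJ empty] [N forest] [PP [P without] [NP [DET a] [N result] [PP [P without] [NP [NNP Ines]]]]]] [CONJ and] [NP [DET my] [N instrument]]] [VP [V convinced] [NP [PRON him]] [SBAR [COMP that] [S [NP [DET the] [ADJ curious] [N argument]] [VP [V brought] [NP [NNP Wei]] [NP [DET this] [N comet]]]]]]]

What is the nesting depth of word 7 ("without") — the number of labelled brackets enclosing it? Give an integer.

7

Counting open brackets not yet closed at "without": [S [NP [NP [PP [NP [PP [P = 7.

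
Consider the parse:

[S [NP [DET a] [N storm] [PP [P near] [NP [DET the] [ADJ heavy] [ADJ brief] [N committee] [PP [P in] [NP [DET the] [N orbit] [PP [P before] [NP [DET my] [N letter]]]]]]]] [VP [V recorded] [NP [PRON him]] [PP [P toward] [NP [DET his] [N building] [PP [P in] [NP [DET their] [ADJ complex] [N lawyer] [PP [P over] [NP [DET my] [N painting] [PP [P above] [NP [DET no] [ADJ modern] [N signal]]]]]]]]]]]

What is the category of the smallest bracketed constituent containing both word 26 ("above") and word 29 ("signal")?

The smallest bracket enclosing both words is [PP above no modern signal], so the label is PP.

PP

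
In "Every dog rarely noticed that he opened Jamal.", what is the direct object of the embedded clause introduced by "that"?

"opened" heads the VP of the embedded clause introduced by "that", and "Jamal" is its direct object.

Jamal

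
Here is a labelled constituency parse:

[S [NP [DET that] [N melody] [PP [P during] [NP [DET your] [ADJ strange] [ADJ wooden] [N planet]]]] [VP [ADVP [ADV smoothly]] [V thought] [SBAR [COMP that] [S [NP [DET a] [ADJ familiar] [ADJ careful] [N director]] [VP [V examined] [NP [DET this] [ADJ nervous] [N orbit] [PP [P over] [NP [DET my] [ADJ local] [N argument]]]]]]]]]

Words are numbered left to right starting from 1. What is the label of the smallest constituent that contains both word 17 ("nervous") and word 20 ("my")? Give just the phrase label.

Both words fall inside [NP this nervous orbit over my local argument] (words 16–22), and no smaller constituent contains them both. Label: NP.

NP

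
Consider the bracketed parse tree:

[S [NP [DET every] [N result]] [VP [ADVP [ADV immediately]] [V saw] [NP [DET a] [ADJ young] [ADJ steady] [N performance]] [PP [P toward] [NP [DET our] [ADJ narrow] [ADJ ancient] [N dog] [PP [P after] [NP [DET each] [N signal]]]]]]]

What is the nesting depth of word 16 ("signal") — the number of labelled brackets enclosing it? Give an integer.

Path from the root down to the word: S → VP → PP → NP → PP → NP → N. That is 7 enclosing brackets.

7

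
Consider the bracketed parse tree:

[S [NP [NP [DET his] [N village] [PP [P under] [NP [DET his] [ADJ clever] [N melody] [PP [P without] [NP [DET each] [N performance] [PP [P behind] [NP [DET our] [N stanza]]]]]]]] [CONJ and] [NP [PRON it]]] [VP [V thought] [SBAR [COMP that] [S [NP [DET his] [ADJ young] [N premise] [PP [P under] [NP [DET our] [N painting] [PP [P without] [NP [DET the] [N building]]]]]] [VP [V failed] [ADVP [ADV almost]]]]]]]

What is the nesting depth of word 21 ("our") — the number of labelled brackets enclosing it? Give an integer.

8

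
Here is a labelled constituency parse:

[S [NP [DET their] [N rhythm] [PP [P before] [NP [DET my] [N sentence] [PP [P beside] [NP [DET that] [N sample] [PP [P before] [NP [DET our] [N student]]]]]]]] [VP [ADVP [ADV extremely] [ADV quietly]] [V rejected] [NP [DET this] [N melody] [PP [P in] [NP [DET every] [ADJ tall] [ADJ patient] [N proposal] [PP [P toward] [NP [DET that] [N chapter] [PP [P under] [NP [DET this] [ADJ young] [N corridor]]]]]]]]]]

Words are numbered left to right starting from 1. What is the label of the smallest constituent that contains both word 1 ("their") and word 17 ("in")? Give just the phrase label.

Both words fall inside [S their rhythm before my sentence beside that sample before our student extremely quietly rejected this melody in every tall patient proposal toward that chapter under this young corridor] (words 1–28), and no smaller constituent contains them both. Label: S.

S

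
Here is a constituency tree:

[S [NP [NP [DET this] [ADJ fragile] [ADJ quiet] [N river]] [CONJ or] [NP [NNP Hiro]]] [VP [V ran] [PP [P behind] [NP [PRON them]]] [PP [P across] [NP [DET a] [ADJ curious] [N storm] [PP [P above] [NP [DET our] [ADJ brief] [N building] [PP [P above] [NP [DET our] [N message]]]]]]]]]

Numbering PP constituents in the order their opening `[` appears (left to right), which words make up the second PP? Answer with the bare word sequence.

across a curious storm above our brief building above our message

Opening `[PP` markers occur at word positions 8, 10, 14, 18; the second of these opens the constituent [PP across a curious storm above our brief building above our message].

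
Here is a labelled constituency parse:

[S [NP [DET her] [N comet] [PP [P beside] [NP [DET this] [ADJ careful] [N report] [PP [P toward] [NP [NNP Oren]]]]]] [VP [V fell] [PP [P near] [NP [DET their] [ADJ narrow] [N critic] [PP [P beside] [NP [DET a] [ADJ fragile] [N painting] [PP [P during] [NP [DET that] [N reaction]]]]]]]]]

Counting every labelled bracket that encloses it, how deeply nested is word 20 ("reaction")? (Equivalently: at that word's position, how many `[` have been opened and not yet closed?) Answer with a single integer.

9

Counting open brackets not yet closed at "reaction": [S [VP [PP [NP [PP [NP [PP [NP [N = 9.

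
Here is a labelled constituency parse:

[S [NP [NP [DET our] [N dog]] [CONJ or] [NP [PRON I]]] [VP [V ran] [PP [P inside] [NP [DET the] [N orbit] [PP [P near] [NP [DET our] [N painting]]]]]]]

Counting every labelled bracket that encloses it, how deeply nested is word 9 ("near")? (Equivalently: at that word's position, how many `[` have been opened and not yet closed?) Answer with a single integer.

The word sits inside P, which is inside PP, inside NP, inside PP, inside VP, inside S — 6 brackets in all.

6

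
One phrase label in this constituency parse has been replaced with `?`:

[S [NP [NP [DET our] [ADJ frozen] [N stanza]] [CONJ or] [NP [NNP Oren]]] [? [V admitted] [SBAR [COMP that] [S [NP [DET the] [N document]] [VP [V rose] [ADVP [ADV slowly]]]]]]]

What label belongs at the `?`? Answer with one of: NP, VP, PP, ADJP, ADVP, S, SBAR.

A constituent whose immediate children are V 'admitted', SBAR is a verb phrase: VP.

VP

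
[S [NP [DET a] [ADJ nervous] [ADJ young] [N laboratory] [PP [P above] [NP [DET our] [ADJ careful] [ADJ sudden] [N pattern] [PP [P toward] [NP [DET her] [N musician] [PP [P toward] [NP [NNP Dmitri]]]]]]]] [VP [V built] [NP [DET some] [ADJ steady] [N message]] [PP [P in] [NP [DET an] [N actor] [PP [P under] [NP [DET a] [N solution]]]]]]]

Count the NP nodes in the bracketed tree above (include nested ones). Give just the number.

7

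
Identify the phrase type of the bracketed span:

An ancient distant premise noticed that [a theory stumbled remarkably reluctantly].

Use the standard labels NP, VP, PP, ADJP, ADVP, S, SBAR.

"stumbled" is the head of the bracketed span, so the span is a clause: S.

S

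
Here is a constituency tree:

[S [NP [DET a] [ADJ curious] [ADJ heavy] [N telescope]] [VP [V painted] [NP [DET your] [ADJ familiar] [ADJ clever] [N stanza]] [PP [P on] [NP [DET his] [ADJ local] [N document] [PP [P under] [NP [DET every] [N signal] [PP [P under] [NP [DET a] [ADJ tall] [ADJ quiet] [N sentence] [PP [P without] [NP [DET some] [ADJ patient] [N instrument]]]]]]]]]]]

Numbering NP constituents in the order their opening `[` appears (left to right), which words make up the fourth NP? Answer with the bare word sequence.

every signal under a tall quiet sentence without some patient instrument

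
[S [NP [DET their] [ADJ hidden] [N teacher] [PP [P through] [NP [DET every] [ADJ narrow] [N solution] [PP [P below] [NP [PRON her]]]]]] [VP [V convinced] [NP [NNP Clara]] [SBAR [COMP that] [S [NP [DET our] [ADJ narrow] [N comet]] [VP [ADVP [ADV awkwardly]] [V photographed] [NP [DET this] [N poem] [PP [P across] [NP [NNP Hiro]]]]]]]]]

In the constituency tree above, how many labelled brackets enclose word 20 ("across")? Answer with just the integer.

Counting open brackets not yet closed at "across": [S [VP [SBAR [S [VP [NP [PP [P = 8.

8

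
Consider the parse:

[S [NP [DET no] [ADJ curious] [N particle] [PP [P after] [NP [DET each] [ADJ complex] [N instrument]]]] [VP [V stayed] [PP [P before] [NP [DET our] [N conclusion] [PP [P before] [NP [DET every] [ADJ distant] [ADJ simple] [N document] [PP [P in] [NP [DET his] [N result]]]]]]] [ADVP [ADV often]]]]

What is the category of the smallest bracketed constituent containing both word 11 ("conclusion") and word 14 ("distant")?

NP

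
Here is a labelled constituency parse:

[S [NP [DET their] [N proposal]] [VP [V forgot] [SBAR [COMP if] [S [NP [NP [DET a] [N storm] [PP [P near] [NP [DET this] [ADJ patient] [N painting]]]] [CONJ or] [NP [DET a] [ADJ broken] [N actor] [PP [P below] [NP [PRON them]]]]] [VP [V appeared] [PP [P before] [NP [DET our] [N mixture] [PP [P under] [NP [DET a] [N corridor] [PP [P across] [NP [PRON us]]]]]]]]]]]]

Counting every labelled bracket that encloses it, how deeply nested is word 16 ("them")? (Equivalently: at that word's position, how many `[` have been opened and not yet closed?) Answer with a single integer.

The word sits inside PRON, which is inside NP, inside PP, inside NP, inside NP, inside S, inside SBAR, inside VP, inside S — 9 brackets in all.

9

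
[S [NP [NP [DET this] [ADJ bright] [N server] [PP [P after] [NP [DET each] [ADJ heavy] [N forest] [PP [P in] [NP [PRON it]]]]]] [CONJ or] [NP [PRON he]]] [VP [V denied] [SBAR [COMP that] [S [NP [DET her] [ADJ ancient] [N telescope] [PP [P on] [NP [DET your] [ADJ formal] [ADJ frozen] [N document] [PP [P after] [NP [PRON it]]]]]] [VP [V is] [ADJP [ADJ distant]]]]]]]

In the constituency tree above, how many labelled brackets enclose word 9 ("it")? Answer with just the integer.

8

Counting open brackets not yet closed at "it": [S [NP [NP [PP [NP [PP [NP [PRON = 8.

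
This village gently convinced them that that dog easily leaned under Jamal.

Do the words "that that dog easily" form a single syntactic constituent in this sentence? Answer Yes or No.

No

The smallest constituent containing the whole sequence is the subordinate clause [SBAR that that dog easily leaned under Jamal], but the sequence is only part of it — it straddles the boundary between complementizer "that" and clause "that dog easily leaned under Jamal".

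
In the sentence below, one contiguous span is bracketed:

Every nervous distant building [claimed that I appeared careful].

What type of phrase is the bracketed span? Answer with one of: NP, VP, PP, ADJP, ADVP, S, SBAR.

VP

The bracketed span "claimed that I appeared careful" is headed by "claimed", making it a verb phrase (VP).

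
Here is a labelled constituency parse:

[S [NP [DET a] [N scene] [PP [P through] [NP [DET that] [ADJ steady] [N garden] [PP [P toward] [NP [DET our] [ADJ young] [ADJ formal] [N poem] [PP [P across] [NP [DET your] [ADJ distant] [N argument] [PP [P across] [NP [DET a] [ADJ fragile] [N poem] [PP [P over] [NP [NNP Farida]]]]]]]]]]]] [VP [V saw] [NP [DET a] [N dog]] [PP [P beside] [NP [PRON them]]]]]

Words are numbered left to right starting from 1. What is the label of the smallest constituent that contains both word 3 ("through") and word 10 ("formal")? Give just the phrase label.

PP

Word 3 lies under S → NP → PP → P; word 10 lies under S → NP → PP → NP → PP → NP → ADJ. The lowest shared node is the PP.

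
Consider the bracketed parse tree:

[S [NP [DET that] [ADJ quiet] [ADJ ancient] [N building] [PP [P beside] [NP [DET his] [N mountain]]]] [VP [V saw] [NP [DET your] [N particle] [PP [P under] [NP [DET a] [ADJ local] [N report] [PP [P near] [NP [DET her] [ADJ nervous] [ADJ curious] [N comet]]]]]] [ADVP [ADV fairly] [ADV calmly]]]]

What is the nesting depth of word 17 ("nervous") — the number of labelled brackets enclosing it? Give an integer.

8

The word sits inside ADJ, which is inside NP, inside PP, inside NP, inside PP, inside NP, inside VP, inside S — 8 brackets in all.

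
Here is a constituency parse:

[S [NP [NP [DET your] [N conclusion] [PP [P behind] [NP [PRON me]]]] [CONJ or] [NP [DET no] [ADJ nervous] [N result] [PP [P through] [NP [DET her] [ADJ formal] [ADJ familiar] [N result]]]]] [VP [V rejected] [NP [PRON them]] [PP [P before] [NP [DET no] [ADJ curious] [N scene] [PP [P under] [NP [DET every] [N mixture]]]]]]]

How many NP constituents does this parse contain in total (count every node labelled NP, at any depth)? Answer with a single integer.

The NP constituents are: [NP your conclusion behind me or no nervous result through her formal familiar result]; [NP your conclusion behind me]; [NP me]; [NP no nervous result through her formal familiar result]; [NP her formal familiar result]; [NP them] …. Total: 8.

8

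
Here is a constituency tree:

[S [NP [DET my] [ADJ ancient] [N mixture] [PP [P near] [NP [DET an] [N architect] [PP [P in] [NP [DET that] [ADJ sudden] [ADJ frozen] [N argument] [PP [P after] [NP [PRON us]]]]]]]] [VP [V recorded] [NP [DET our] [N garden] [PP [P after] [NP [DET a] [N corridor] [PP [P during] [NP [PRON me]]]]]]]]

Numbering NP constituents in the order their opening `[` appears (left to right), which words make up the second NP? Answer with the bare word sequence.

an architect in that sudden frozen argument after us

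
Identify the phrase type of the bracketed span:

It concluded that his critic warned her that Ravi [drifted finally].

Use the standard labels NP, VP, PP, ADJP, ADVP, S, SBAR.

"drifted" is the head of the bracketed span, so the span is a verb phrase: VP.

VP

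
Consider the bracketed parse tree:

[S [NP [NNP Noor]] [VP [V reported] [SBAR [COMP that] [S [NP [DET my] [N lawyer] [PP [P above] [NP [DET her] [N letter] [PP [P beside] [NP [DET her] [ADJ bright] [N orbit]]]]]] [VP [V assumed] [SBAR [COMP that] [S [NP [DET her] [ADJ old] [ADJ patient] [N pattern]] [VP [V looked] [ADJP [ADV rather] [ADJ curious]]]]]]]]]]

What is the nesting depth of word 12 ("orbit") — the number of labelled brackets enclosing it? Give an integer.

The word sits inside N, which is inside NP, inside PP, inside NP, inside PP, inside NP, inside S, inside SBAR, inside VP, inside S — 10 brackets in all.

10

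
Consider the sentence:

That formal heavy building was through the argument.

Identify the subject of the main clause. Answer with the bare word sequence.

The subject of the main clause is the NP immediately before the verb "was": "that formal heavy building".

that formal heavy building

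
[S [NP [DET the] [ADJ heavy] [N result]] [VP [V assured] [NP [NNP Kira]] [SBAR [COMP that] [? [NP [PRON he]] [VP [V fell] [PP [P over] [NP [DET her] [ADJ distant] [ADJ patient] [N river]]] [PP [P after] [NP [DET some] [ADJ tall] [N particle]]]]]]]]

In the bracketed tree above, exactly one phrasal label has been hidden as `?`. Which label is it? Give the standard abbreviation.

S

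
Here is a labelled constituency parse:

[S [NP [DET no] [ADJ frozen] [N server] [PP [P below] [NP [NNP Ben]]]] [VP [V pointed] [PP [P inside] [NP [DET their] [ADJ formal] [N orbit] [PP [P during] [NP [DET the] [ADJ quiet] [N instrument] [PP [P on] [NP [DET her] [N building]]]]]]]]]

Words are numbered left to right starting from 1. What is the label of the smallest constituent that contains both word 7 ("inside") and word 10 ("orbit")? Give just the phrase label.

The smallest bracket enclosing both words is [PP inside their formal orbit during the quiet instrument on her building], so the label is PP.

PP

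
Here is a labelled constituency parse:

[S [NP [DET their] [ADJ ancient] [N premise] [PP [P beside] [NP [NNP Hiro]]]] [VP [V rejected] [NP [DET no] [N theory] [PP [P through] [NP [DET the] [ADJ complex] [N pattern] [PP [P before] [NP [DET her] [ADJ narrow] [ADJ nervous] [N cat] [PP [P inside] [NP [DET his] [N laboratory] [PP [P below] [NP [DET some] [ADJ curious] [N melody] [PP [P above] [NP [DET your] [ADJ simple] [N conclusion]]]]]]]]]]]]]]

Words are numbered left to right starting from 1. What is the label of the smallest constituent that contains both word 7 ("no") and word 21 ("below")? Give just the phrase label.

NP

The smallest bracket enclosing both words is [NP no theory through the complex pattern before her narrow nervous cat inside his laboratory below some curious melody above your simple conclusion], so the label is NP.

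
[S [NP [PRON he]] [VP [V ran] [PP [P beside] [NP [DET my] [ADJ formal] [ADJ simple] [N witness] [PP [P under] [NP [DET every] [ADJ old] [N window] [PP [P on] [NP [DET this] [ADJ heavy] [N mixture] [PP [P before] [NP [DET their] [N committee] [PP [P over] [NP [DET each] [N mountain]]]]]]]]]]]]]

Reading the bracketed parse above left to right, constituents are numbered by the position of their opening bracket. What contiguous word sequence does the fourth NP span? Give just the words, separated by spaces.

In left-to-right order the NP constituents are "he"; "my formal simple witness under every old window on this heavy mixture before their committee over each mountain"; "every old window on this heavy mixture before their committee over each mountain"; "this heavy mixture before their committee over each mountain"; "their committee over each mountain"; "each mountain". Number 4 is "this heavy mixture before their committee over each mountain".

this heavy mixture before their committee over each mountain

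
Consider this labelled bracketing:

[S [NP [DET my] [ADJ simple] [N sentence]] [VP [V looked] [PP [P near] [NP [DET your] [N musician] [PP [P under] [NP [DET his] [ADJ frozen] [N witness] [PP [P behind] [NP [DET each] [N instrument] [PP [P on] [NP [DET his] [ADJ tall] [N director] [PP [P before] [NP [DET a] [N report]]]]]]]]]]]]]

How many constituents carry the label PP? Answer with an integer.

5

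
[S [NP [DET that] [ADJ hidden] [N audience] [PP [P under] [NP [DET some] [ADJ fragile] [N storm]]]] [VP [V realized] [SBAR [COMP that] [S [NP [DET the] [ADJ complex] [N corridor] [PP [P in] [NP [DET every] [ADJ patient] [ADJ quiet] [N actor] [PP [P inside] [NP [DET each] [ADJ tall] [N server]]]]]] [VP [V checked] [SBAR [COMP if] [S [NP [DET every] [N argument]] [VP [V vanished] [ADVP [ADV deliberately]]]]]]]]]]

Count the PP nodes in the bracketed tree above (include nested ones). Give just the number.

Scanning left to right, an opening `[PP` appears at word positions 4, 13, 18 — 3 in total.

3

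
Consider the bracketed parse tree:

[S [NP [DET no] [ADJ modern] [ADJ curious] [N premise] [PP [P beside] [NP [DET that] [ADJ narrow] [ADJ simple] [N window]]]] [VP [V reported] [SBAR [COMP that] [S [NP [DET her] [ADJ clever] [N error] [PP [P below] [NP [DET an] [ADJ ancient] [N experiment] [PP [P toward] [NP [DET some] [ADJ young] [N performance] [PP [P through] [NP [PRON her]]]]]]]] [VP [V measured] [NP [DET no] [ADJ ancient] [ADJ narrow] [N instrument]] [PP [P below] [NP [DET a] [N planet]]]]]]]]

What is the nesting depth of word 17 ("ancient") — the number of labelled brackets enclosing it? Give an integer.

8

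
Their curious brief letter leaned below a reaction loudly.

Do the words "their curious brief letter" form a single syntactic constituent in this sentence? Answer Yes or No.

Yes

"their curious brief letter" is exactly the noun phrase [NP their curious brief letter], a complete constituent.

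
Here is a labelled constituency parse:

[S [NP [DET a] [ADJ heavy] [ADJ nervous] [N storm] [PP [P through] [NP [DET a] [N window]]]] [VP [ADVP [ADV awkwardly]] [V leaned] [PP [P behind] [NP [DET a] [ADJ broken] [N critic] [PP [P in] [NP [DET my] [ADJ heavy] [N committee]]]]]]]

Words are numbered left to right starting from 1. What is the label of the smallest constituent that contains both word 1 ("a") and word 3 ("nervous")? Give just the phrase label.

Both words fall inside [NP a heavy nervous storm through a window] (words 1–7), and no smaller constituent contains them both. Label: NP.

NP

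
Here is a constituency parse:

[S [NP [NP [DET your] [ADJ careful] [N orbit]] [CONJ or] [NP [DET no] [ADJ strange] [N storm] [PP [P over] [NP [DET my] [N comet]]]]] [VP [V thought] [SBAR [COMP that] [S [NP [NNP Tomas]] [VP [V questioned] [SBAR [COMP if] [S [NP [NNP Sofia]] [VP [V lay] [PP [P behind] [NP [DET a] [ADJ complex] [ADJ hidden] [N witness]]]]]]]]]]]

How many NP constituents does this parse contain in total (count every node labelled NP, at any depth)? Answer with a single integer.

7

The NP constituents are: [NP your careful orbit or no strange storm over my comet]; [NP your careful orbit]; [NP no strange storm over my comet]; [NP my comet]; [NP Tomas]; [NP Sofia] …. Total: 7.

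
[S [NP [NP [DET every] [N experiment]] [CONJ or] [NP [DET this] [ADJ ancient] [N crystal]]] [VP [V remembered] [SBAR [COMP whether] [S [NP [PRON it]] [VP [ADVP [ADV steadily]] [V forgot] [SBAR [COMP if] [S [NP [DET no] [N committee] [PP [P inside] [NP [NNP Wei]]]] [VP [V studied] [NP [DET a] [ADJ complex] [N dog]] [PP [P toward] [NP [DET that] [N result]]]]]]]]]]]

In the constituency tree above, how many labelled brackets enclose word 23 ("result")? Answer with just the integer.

11

Path from the root down to the word: S → VP → SBAR → S → VP → SBAR → S → VP → PP → NP → N. That is 11 enclosing brackets.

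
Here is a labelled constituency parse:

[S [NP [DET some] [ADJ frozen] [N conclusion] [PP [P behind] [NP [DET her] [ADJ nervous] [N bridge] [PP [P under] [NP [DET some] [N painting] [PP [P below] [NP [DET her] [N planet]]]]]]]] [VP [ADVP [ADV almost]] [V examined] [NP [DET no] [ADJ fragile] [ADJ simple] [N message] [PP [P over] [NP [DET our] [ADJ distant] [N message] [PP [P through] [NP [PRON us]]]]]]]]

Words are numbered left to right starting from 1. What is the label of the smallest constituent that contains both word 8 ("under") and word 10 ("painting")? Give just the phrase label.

Word 8 lies under S → NP → PP → NP → PP → P; word 10 lies under S → NP → PP → NP → PP → NP → N. The lowest shared node is the PP.

PP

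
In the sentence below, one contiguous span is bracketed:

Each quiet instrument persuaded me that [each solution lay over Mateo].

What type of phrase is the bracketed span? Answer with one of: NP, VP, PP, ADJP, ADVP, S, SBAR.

The span is built around the head "lay" — a clause (S).

S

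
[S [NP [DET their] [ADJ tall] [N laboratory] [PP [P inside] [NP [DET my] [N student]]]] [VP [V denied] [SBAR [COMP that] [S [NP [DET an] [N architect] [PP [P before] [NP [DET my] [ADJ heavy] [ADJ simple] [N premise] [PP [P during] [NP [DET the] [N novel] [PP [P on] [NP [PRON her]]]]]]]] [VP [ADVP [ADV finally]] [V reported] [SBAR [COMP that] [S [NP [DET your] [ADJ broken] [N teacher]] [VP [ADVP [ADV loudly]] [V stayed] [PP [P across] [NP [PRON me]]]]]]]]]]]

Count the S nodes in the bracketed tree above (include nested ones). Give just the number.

The S constituents are: [S their tall laboratory inside my student denied that an architect before my heavy simple premise during the novel on her finally reported that your broken teacher loudly stayed across me]; [S an architect before my heavy simple premise during the novel on her finally reported that your broken teacher loudly stayed across me]; [S your broken teacher loudly stayed across me]. Total: 3.

3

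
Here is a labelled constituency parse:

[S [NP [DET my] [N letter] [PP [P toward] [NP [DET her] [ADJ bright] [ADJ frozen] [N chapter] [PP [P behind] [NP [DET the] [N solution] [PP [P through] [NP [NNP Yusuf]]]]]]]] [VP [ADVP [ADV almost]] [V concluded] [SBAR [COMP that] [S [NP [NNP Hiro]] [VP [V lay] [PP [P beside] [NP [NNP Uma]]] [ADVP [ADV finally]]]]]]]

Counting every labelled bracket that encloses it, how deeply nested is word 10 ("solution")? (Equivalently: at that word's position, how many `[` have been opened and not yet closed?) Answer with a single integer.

7

Counting open brackets not yet closed at "solution": [S [NP [PP [NP [PP [NP [N = 7.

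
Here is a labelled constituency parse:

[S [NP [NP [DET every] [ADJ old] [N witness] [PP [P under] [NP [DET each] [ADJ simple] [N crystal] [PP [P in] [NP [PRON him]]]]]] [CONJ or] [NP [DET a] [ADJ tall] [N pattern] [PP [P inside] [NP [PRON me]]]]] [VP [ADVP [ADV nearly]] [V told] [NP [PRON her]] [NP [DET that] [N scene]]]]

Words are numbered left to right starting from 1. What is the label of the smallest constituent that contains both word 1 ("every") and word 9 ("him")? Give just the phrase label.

Word 1 lies under S → NP → NP → DET; word 9 lies under S → NP → NP → PP → NP → PP → NP → PRON. The lowest shared node is the NP.

NP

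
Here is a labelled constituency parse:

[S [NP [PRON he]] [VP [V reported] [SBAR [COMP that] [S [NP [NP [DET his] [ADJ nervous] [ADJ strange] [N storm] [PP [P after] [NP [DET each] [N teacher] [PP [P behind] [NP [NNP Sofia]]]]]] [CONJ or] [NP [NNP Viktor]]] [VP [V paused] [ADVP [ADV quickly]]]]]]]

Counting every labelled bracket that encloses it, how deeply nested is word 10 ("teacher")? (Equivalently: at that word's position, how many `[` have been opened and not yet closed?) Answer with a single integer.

9

Counting open brackets not yet closed at "teacher": [S [VP [SBAR [S [NP [NP [PP [NP [N = 9.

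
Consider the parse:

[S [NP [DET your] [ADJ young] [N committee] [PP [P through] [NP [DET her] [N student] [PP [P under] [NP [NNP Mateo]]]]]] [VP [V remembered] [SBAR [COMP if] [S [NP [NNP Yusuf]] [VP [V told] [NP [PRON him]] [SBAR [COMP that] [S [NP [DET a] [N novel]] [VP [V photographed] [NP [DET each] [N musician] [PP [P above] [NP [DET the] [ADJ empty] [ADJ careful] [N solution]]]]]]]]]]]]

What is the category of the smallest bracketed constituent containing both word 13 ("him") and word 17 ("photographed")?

Both words fall inside [VP told him that a novel photographed each musician above the empty careful solution] (words 12–24), and no smaller constituent contains them both. Label: VP.

VP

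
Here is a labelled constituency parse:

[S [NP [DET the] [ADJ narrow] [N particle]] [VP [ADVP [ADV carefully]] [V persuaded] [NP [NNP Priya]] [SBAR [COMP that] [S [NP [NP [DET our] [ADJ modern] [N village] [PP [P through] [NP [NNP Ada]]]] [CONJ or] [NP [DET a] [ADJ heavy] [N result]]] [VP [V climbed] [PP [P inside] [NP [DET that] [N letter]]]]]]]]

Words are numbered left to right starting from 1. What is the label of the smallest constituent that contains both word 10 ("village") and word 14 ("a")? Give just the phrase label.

NP

Word 10 lies under S → VP → SBAR → S → NP → NP → N; word 14 lies under S → VP → SBAR → S → NP → NP → DET. The lowest shared node is the NP.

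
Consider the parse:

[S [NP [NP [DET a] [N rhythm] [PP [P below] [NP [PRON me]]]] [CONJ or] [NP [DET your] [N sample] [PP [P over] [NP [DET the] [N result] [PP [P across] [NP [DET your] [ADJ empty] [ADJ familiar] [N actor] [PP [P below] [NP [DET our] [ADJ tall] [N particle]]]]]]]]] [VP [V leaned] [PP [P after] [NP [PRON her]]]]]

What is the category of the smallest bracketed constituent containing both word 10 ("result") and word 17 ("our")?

NP

The smallest bracket enclosing both words is [NP the result across your empty familiar actor below our tall particle], so the label is NP.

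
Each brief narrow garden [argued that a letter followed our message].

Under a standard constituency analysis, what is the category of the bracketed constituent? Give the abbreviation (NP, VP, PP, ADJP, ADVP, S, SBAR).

VP

The bracketed span "argued that a letter followed our message" is headed by "argued", making it a verb phrase (VP).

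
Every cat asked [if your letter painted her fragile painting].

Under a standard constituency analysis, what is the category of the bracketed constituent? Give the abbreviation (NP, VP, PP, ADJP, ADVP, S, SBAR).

The bracketed span "if your letter painted her fragile painting" is headed by "if", making it a subordinate clause (SBAR).

SBAR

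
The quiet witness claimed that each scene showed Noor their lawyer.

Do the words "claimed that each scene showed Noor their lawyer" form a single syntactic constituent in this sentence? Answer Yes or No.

These words form the whole verb phrase headed by "claimed", so yes — one constituent.

Yes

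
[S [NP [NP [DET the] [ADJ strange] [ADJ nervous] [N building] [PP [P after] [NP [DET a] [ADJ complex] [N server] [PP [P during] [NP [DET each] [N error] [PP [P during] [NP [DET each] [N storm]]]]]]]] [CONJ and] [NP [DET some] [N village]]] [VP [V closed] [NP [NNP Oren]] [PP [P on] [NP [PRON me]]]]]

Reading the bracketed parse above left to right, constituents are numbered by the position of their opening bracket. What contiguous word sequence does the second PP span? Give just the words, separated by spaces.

during each error during each storm

In left-to-right order the PP constituents are "after a complex server during each error during each storm"; "during each error during each storm"; "during each storm"; "on me". Number 2 is "during each error during each storm".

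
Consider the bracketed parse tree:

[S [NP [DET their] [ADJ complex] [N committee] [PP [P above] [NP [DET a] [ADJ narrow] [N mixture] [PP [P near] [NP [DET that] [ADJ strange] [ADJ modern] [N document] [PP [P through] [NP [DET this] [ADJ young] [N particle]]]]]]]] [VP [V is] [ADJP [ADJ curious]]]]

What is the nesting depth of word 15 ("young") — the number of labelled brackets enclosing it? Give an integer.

The word sits inside ADJ, which is inside NP, inside PP, inside NP, inside PP, inside NP, inside PP, inside NP, inside S — 9 brackets in all.

9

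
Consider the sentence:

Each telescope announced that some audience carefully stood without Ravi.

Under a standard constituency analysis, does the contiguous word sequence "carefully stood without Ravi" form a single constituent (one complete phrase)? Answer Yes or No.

Yes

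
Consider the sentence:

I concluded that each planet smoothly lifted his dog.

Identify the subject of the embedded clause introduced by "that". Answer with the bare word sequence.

each planet

"each planet" is the NP that combines with the VP headed by "lifted" to form the embedded clause introduced by "that" — the subject.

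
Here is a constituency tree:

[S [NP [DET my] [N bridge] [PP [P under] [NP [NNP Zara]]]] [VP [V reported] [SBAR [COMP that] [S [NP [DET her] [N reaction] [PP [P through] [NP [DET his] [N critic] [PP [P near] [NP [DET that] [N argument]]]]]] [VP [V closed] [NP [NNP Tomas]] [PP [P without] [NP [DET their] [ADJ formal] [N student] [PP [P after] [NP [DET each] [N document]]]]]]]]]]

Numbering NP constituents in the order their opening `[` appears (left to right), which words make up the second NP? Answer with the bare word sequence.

Zara

The NP opening brackets appear, in order, over: "my bridge under Zara"; "Zara"; "her reaction through his critic near that argument"; "his critic near that argument"; "that argument"; "Tomas"; "their formal student after each document"; "each document". The second one spans "Zara".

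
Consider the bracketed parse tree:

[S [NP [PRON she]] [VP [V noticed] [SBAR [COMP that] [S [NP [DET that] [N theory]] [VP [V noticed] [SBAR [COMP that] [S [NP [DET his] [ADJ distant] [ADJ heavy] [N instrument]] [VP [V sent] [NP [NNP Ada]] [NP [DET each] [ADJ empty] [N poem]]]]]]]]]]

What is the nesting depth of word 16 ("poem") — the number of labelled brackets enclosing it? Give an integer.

Path from the root down to the word: S → VP → SBAR → S → VP → SBAR → S → VP → NP → N. That is 10 enclosing brackets.

10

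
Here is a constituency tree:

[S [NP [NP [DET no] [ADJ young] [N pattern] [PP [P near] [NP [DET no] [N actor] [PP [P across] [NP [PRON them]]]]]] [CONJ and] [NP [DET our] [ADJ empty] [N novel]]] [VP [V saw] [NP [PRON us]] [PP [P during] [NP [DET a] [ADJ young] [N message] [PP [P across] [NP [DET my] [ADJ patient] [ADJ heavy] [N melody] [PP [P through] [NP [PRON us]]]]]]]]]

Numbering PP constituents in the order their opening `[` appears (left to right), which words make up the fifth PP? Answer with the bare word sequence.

The PP opening brackets appear, in order, over: "near no actor across them"; "across them"; "during a young message across my patient heavy melody through us"; "across my patient heavy melody through us"; "through us". The fifth one spans "through us".

through us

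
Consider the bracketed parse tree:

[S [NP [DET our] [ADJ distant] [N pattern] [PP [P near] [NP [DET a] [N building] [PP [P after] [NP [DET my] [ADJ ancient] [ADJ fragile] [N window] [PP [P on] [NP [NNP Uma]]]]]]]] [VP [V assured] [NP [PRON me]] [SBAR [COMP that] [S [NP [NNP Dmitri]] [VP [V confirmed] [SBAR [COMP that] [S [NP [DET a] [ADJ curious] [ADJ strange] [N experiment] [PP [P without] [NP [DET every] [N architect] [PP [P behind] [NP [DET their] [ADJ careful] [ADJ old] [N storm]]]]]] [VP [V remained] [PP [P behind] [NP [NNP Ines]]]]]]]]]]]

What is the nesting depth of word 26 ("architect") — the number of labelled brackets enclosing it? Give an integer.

11

The word sits inside N, which is inside NP, inside PP, inside NP, inside S, inside SBAR, inside VP, inside S, inside SBAR, inside VP, inside S — 11 brackets in all.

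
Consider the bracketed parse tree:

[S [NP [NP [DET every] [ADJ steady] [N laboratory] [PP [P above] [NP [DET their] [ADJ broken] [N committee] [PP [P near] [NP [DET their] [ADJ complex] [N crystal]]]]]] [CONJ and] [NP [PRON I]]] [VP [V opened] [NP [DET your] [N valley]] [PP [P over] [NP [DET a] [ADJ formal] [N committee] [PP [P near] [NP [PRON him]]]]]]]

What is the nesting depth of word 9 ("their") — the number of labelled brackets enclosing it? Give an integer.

Counting open brackets not yet closed at "their": [S [NP [NP [PP [NP [PP [NP [DET = 8.

8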